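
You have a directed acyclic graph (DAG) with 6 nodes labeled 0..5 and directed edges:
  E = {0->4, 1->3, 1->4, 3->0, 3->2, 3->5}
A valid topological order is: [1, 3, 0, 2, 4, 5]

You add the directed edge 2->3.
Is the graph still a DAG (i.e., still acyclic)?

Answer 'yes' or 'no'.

Answer: no

Derivation:
Given toposort: [1, 3, 0, 2, 4, 5]
Position of 2: index 3; position of 3: index 1
New edge 2->3: backward (u after v in old order)
Backward edge: old toposort is now invalid. Check if this creates a cycle.
Does 3 already reach 2? Reachable from 3: [0, 2, 3, 4, 5]. YES -> cycle!
Still a DAG? no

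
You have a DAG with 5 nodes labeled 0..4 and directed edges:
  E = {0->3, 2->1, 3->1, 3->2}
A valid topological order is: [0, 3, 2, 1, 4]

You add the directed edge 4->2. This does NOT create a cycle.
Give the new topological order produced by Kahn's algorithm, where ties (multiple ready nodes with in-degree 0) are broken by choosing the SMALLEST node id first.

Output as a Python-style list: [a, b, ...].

Old toposort: [0, 3, 2, 1, 4]
Added edge: 4->2
Position of 4 (4) > position of 2 (2). Must reorder: 4 must now come before 2.
Run Kahn's algorithm (break ties by smallest node id):
  initial in-degrees: [0, 2, 2, 1, 0]
  ready (indeg=0): [0, 4]
  pop 0: indeg[3]->0 | ready=[3, 4] | order so far=[0]
  pop 3: indeg[1]->1; indeg[2]->1 | ready=[4] | order so far=[0, 3]
  pop 4: indeg[2]->0 | ready=[2] | order so far=[0, 3, 4]
  pop 2: indeg[1]->0 | ready=[1] | order so far=[0, 3, 4, 2]
  pop 1: no out-edges | ready=[] | order so far=[0, 3, 4, 2, 1]
  Result: [0, 3, 4, 2, 1]

Answer: [0, 3, 4, 2, 1]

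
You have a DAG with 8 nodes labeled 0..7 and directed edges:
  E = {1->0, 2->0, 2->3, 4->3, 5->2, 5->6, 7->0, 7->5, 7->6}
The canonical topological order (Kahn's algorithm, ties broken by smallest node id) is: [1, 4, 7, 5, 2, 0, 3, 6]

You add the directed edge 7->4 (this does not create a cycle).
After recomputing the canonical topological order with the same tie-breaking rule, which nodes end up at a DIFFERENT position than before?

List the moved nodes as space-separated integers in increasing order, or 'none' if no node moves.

Old toposort: [1, 4, 7, 5, 2, 0, 3, 6]
Added edge 7->4
Recompute Kahn (smallest-id tiebreak):
  initial in-degrees: [3, 0, 1, 2, 1, 1, 2, 0]
  ready (indeg=0): [1, 7]
  pop 1: indeg[0]->2 | ready=[7] | order so far=[1]
  pop 7: indeg[0]->1; indeg[4]->0; indeg[5]->0; indeg[6]->1 | ready=[4, 5] | order so far=[1, 7]
  pop 4: indeg[3]->1 | ready=[5] | order so far=[1, 7, 4]
  pop 5: indeg[2]->0; indeg[6]->0 | ready=[2, 6] | order so far=[1, 7, 4, 5]
  pop 2: indeg[0]->0; indeg[3]->0 | ready=[0, 3, 6] | order so far=[1, 7, 4, 5, 2]
  pop 0: no out-edges | ready=[3, 6] | order so far=[1, 7, 4, 5, 2, 0]
  pop 3: no out-edges | ready=[6] | order so far=[1, 7, 4, 5, 2, 0, 3]
  pop 6: no out-edges | ready=[] | order so far=[1, 7, 4, 5, 2, 0, 3, 6]
New canonical toposort: [1, 7, 4, 5, 2, 0, 3, 6]
Compare positions:
  Node 0: index 5 -> 5 (same)
  Node 1: index 0 -> 0 (same)
  Node 2: index 4 -> 4 (same)
  Node 3: index 6 -> 6 (same)
  Node 4: index 1 -> 2 (moved)
  Node 5: index 3 -> 3 (same)
  Node 6: index 7 -> 7 (same)
  Node 7: index 2 -> 1 (moved)
Nodes that changed position: 4 7

Answer: 4 7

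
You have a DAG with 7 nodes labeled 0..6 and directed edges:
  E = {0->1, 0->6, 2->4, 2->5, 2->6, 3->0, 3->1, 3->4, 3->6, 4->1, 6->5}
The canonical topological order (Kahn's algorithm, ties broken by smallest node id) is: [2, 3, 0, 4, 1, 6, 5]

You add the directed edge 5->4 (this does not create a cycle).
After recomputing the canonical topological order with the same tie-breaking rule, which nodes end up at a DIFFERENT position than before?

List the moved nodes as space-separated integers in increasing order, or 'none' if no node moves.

Old toposort: [2, 3, 0, 4, 1, 6, 5]
Added edge 5->4
Recompute Kahn (smallest-id tiebreak):
  initial in-degrees: [1, 3, 0, 0, 3, 2, 3]
  ready (indeg=0): [2, 3]
  pop 2: indeg[4]->2; indeg[5]->1; indeg[6]->2 | ready=[3] | order so far=[2]
  pop 3: indeg[0]->0; indeg[1]->2; indeg[4]->1; indeg[6]->1 | ready=[0] | order so far=[2, 3]
  pop 0: indeg[1]->1; indeg[6]->0 | ready=[6] | order so far=[2, 3, 0]
  pop 6: indeg[5]->0 | ready=[5] | order so far=[2, 3, 0, 6]
  pop 5: indeg[4]->0 | ready=[4] | order so far=[2, 3, 0, 6, 5]
  pop 4: indeg[1]->0 | ready=[1] | order so far=[2, 3, 0, 6, 5, 4]
  pop 1: no out-edges | ready=[] | order so far=[2, 3, 0, 6, 5, 4, 1]
New canonical toposort: [2, 3, 0, 6, 5, 4, 1]
Compare positions:
  Node 0: index 2 -> 2 (same)
  Node 1: index 4 -> 6 (moved)
  Node 2: index 0 -> 0 (same)
  Node 3: index 1 -> 1 (same)
  Node 4: index 3 -> 5 (moved)
  Node 5: index 6 -> 4 (moved)
  Node 6: index 5 -> 3 (moved)
Nodes that changed position: 1 4 5 6

Answer: 1 4 5 6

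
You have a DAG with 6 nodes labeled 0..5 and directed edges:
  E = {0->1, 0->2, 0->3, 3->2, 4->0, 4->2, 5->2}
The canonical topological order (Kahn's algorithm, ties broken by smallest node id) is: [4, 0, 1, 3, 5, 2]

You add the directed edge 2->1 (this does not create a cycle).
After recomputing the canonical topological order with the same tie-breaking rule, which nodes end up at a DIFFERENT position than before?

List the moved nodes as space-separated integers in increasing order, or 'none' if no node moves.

Old toposort: [4, 0, 1, 3, 5, 2]
Added edge 2->1
Recompute Kahn (smallest-id tiebreak):
  initial in-degrees: [1, 2, 4, 1, 0, 0]
  ready (indeg=0): [4, 5]
  pop 4: indeg[0]->0; indeg[2]->3 | ready=[0, 5] | order so far=[4]
  pop 0: indeg[1]->1; indeg[2]->2; indeg[3]->0 | ready=[3, 5] | order so far=[4, 0]
  pop 3: indeg[2]->1 | ready=[5] | order so far=[4, 0, 3]
  pop 5: indeg[2]->0 | ready=[2] | order so far=[4, 0, 3, 5]
  pop 2: indeg[1]->0 | ready=[1] | order so far=[4, 0, 3, 5, 2]
  pop 1: no out-edges | ready=[] | order so far=[4, 0, 3, 5, 2, 1]
New canonical toposort: [4, 0, 3, 5, 2, 1]
Compare positions:
  Node 0: index 1 -> 1 (same)
  Node 1: index 2 -> 5 (moved)
  Node 2: index 5 -> 4 (moved)
  Node 3: index 3 -> 2 (moved)
  Node 4: index 0 -> 0 (same)
  Node 5: index 4 -> 3 (moved)
Nodes that changed position: 1 2 3 5

Answer: 1 2 3 5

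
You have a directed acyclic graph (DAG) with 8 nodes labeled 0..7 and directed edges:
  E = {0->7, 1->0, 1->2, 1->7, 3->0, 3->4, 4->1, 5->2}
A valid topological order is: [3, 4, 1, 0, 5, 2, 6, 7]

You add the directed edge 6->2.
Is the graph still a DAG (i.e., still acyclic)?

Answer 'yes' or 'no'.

Given toposort: [3, 4, 1, 0, 5, 2, 6, 7]
Position of 6: index 6; position of 2: index 5
New edge 6->2: backward (u after v in old order)
Backward edge: old toposort is now invalid. Check if this creates a cycle.
Does 2 already reach 6? Reachable from 2: [2]. NO -> still a DAG (reorder needed).
Still a DAG? yes

Answer: yes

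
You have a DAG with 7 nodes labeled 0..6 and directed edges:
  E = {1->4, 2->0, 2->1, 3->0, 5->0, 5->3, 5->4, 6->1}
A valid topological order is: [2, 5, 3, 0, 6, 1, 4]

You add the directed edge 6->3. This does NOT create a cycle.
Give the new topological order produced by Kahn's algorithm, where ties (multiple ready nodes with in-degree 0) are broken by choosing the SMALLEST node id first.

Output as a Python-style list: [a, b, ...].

Old toposort: [2, 5, 3, 0, 6, 1, 4]
Added edge: 6->3
Position of 6 (4) > position of 3 (2). Must reorder: 6 must now come before 3.
Run Kahn's algorithm (break ties by smallest node id):
  initial in-degrees: [3, 2, 0, 2, 2, 0, 0]
  ready (indeg=0): [2, 5, 6]
  pop 2: indeg[0]->2; indeg[1]->1 | ready=[5, 6] | order so far=[2]
  pop 5: indeg[0]->1; indeg[3]->1; indeg[4]->1 | ready=[6] | order so far=[2, 5]
  pop 6: indeg[1]->0; indeg[3]->0 | ready=[1, 3] | order so far=[2, 5, 6]
  pop 1: indeg[4]->0 | ready=[3, 4] | order so far=[2, 5, 6, 1]
  pop 3: indeg[0]->0 | ready=[0, 4] | order so far=[2, 5, 6, 1, 3]
  pop 0: no out-edges | ready=[4] | order so far=[2, 5, 6, 1, 3, 0]
  pop 4: no out-edges | ready=[] | order so far=[2, 5, 6, 1, 3, 0, 4]
  Result: [2, 5, 6, 1, 3, 0, 4]

Answer: [2, 5, 6, 1, 3, 0, 4]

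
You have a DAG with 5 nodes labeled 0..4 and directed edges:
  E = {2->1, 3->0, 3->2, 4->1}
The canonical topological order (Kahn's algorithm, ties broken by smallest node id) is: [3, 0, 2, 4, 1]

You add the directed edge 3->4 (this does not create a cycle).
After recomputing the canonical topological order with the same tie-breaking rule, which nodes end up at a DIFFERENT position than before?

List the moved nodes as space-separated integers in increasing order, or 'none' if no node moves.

Old toposort: [3, 0, 2, 4, 1]
Added edge 3->4
Recompute Kahn (smallest-id tiebreak):
  initial in-degrees: [1, 2, 1, 0, 1]
  ready (indeg=0): [3]
  pop 3: indeg[0]->0; indeg[2]->0; indeg[4]->0 | ready=[0, 2, 4] | order so far=[3]
  pop 0: no out-edges | ready=[2, 4] | order so far=[3, 0]
  pop 2: indeg[1]->1 | ready=[4] | order so far=[3, 0, 2]
  pop 4: indeg[1]->0 | ready=[1] | order so far=[3, 0, 2, 4]
  pop 1: no out-edges | ready=[] | order so far=[3, 0, 2, 4, 1]
New canonical toposort: [3, 0, 2, 4, 1]
Compare positions:
  Node 0: index 1 -> 1 (same)
  Node 1: index 4 -> 4 (same)
  Node 2: index 2 -> 2 (same)
  Node 3: index 0 -> 0 (same)
  Node 4: index 3 -> 3 (same)
Nodes that changed position: none

Answer: none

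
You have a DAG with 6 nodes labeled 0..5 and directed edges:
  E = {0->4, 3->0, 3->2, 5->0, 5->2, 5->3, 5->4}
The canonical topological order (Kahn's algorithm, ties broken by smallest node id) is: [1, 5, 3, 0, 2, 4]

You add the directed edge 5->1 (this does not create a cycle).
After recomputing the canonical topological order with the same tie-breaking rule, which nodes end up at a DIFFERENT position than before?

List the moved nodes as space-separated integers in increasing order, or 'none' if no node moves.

Old toposort: [1, 5, 3, 0, 2, 4]
Added edge 5->1
Recompute Kahn (smallest-id tiebreak):
  initial in-degrees: [2, 1, 2, 1, 2, 0]
  ready (indeg=0): [5]
  pop 5: indeg[0]->1; indeg[1]->0; indeg[2]->1; indeg[3]->0; indeg[4]->1 | ready=[1, 3] | order so far=[5]
  pop 1: no out-edges | ready=[3] | order so far=[5, 1]
  pop 3: indeg[0]->0; indeg[2]->0 | ready=[0, 2] | order so far=[5, 1, 3]
  pop 0: indeg[4]->0 | ready=[2, 4] | order so far=[5, 1, 3, 0]
  pop 2: no out-edges | ready=[4] | order so far=[5, 1, 3, 0, 2]
  pop 4: no out-edges | ready=[] | order so far=[5, 1, 3, 0, 2, 4]
New canonical toposort: [5, 1, 3, 0, 2, 4]
Compare positions:
  Node 0: index 3 -> 3 (same)
  Node 1: index 0 -> 1 (moved)
  Node 2: index 4 -> 4 (same)
  Node 3: index 2 -> 2 (same)
  Node 4: index 5 -> 5 (same)
  Node 5: index 1 -> 0 (moved)
Nodes that changed position: 1 5

Answer: 1 5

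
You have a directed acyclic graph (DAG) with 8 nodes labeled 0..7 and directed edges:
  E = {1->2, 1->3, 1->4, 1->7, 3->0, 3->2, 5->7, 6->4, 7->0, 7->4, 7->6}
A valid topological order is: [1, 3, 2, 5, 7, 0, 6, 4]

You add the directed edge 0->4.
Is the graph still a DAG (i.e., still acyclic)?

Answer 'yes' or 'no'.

Answer: yes

Derivation:
Given toposort: [1, 3, 2, 5, 7, 0, 6, 4]
Position of 0: index 5; position of 4: index 7
New edge 0->4: forward
Forward edge: respects the existing order. Still a DAG, same toposort still valid.
Still a DAG? yes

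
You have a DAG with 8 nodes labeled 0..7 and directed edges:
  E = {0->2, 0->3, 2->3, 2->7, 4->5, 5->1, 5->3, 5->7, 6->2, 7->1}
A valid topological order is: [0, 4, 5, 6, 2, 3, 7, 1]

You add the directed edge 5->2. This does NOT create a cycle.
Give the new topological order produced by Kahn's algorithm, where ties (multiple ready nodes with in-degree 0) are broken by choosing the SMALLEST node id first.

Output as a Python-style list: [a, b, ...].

Answer: [0, 4, 5, 6, 2, 3, 7, 1]

Derivation:
Old toposort: [0, 4, 5, 6, 2, 3, 7, 1]
Added edge: 5->2
Position of 5 (2) < position of 2 (4). Old order still valid.
Run Kahn's algorithm (break ties by smallest node id):
  initial in-degrees: [0, 2, 3, 3, 0, 1, 0, 2]
  ready (indeg=0): [0, 4, 6]
  pop 0: indeg[2]->2; indeg[3]->2 | ready=[4, 6] | order so far=[0]
  pop 4: indeg[5]->0 | ready=[5, 6] | order so far=[0, 4]
  pop 5: indeg[1]->1; indeg[2]->1; indeg[3]->1; indeg[7]->1 | ready=[6] | order so far=[0, 4, 5]
  pop 6: indeg[2]->0 | ready=[2] | order so far=[0, 4, 5, 6]
  pop 2: indeg[3]->0; indeg[7]->0 | ready=[3, 7] | order so far=[0, 4, 5, 6, 2]
  pop 3: no out-edges | ready=[7] | order so far=[0, 4, 5, 6, 2, 3]
  pop 7: indeg[1]->0 | ready=[1] | order so far=[0, 4, 5, 6, 2, 3, 7]
  pop 1: no out-edges | ready=[] | order so far=[0, 4, 5, 6, 2, 3, 7, 1]
  Result: [0, 4, 5, 6, 2, 3, 7, 1]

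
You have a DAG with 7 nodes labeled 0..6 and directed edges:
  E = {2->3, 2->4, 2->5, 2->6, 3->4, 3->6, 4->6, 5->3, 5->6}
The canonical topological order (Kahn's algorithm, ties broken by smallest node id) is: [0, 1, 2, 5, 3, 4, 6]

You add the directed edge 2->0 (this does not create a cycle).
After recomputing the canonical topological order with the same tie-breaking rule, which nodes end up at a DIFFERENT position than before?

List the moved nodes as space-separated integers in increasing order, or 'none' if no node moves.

Old toposort: [0, 1, 2, 5, 3, 4, 6]
Added edge 2->0
Recompute Kahn (smallest-id tiebreak):
  initial in-degrees: [1, 0, 0, 2, 2, 1, 4]
  ready (indeg=0): [1, 2]
  pop 1: no out-edges | ready=[2] | order so far=[1]
  pop 2: indeg[0]->0; indeg[3]->1; indeg[4]->1; indeg[5]->0; indeg[6]->3 | ready=[0, 5] | order so far=[1, 2]
  pop 0: no out-edges | ready=[5] | order so far=[1, 2, 0]
  pop 5: indeg[3]->0; indeg[6]->2 | ready=[3] | order so far=[1, 2, 0, 5]
  pop 3: indeg[4]->0; indeg[6]->1 | ready=[4] | order so far=[1, 2, 0, 5, 3]
  pop 4: indeg[6]->0 | ready=[6] | order so far=[1, 2, 0, 5, 3, 4]
  pop 6: no out-edges | ready=[] | order so far=[1, 2, 0, 5, 3, 4, 6]
New canonical toposort: [1, 2, 0, 5, 3, 4, 6]
Compare positions:
  Node 0: index 0 -> 2 (moved)
  Node 1: index 1 -> 0 (moved)
  Node 2: index 2 -> 1 (moved)
  Node 3: index 4 -> 4 (same)
  Node 4: index 5 -> 5 (same)
  Node 5: index 3 -> 3 (same)
  Node 6: index 6 -> 6 (same)
Nodes that changed position: 0 1 2

Answer: 0 1 2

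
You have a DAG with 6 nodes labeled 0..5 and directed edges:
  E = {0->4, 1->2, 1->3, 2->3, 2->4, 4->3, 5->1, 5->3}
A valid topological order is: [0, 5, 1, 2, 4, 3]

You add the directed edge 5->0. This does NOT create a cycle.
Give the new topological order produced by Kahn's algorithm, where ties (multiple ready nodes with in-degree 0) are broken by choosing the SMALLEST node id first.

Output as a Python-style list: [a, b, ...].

Old toposort: [0, 5, 1, 2, 4, 3]
Added edge: 5->0
Position of 5 (1) > position of 0 (0). Must reorder: 5 must now come before 0.
Run Kahn's algorithm (break ties by smallest node id):
  initial in-degrees: [1, 1, 1, 4, 2, 0]
  ready (indeg=0): [5]
  pop 5: indeg[0]->0; indeg[1]->0; indeg[3]->3 | ready=[0, 1] | order so far=[5]
  pop 0: indeg[4]->1 | ready=[1] | order so far=[5, 0]
  pop 1: indeg[2]->0; indeg[3]->2 | ready=[2] | order so far=[5, 0, 1]
  pop 2: indeg[3]->1; indeg[4]->0 | ready=[4] | order so far=[5, 0, 1, 2]
  pop 4: indeg[3]->0 | ready=[3] | order so far=[5, 0, 1, 2, 4]
  pop 3: no out-edges | ready=[] | order so far=[5, 0, 1, 2, 4, 3]
  Result: [5, 0, 1, 2, 4, 3]

Answer: [5, 0, 1, 2, 4, 3]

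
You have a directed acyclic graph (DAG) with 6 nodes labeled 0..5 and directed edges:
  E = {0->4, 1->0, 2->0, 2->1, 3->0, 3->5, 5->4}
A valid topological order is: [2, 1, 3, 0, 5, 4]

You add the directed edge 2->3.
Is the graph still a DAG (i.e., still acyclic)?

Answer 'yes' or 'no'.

Answer: yes

Derivation:
Given toposort: [2, 1, 3, 0, 5, 4]
Position of 2: index 0; position of 3: index 2
New edge 2->3: forward
Forward edge: respects the existing order. Still a DAG, same toposort still valid.
Still a DAG? yes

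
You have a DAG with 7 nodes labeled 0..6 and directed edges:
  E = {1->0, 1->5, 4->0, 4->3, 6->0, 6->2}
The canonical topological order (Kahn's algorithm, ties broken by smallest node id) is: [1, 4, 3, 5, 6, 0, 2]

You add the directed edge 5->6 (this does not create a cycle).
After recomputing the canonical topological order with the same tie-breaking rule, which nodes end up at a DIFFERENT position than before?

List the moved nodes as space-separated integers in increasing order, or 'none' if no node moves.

Answer: none

Derivation:
Old toposort: [1, 4, 3, 5, 6, 0, 2]
Added edge 5->6
Recompute Kahn (smallest-id tiebreak):
  initial in-degrees: [3, 0, 1, 1, 0, 1, 1]
  ready (indeg=0): [1, 4]
  pop 1: indeg[0]->2; indeg[5]->0 | ready=[4, 5] | order so far=[1]
  pop 4: indeg[0]->1; indeg[3]->0 | ready=[3, 5] | order so far=[1, 4]
  pop 3: no out-edges | ready=[5] | order so far=[1, 4, 3]
  pop 5: indeg[6]->0 | ready=[6] | order so far=[1, 4, 3, 5]
  pop 6: indeg[0]->0; indeg[2]->0 | ready=[0, 2] | order so far=[1, 4, 3, 5, 6]
  pop 0: no out-edges | ready=[2] | order so far=[1, 4, 3, 5, 6, 0]
  pop 2: no out-edges | ready=[] | order so far=[1, 4, 3, 5, 6, 0, 2]
New canonical toposort: [1, 4, 3, 5, 6, 0, 2]
Compare positions:
  Node 0: index 5 -> 5 (same)
  Node 1: index 0 -> 0 (same)
  Node 2: index 6 -> 6 (same)
  Node 3: index 2 -> 2 (same)
  Node 4: index 1 -> 1 (same)
  Node 5: index 3 -> 3 (same)
  Node 6: index 4 -> 4 (same)
Nodes that changed position: none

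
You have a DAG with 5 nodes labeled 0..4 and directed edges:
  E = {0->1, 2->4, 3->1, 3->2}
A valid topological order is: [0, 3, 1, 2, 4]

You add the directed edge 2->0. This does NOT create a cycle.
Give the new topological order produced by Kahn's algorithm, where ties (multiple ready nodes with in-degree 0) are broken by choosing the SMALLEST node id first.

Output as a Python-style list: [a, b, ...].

Answer: [3, 2, 0, 1, 4]

Derivation:
Old toposort: [0, 3, 1, 2, 4]
Added edge: 2->0
Position of 2 (3) > position of 0 (0). Must reorder: 2 must now come before 0.
Run Kahn's algorithm (break ties by smallest node id):
  initial in-degrees: [1, 2, 1, 0, 1]
  ready (indeg=0): [3]
  pop 3: indeg[1]->1; indeg[2]->0 | ready=[2] | order so far=[3]
  pop 2: indeg[0]->0; indeg[4]->0 | ready=[0, 4] | order so far=[3, 2]
  pop 0: indeg[1]->0 | ready=[1, 4] | order so far=[3, 2, 0]
  pop 1: no out-edges | ready=[4] | order so far=[3, 2, 0, 1]
  pop 4: no out-edges | ready=[] | order so far=[3, 2, 0, 1, 4]
  Result: [3, 2, 0, 1, 4]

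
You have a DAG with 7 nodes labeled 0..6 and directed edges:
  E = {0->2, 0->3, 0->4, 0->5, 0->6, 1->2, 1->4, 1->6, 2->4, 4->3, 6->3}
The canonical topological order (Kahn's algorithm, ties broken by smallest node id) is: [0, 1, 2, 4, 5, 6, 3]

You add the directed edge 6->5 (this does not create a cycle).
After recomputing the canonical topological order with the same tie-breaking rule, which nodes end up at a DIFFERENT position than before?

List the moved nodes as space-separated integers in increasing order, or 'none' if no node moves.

Answer: 3 5 6

Derivation:
Old toposort: [0, 1, 2, 4, 5, 6, 3]
Added edge 6->5
Recompute Kahn (smallest-id tiebreak):
  initial in-degrees: [0, 0, 2, 3, 3, 2, 2]
  ready (indeg=0): [0, 1]
  pop 0: indeg[2]->1; indeg[3]->2; indeg[4]->2; indeg[5]->1; indeg[6]->1 | ready=[1] | order so far=[0]
  pop 1: indeg[2]->0; indeg[4]->1; indeg[6]->0 | ready=[2, 6] | order so far=[0, 1]
  pop 2: indeg[4]->0 | ready=[4, 6] | order so far=[0, 1, 2]
  pop 4: indeg[3]->1 | ready=[6] | order so far=[0, 1, 2, 4]
  pop 6: indeg[3]->0; indeg[5]->0 | ready=[3, 5] | order so far=[0, 1, 2, 4, 6]
  pop 3: no out-edges | ready=[5] | order so far=[0, 1, 2, 4, 6, 3]
  pop 5: no out-edges | ready=[] | order so far=[0, 1, 2, 4, 6, 3, 5]
New canonical toposort: [0, 1, 2, 4, 6, 3, 5]
Compare positions:
  Node 0: index 0 -> 0 (same)
  Node 1: index 1 -> 1 (same)
  Node 2: index 2 -> 2 (same)
  Node 3: index 6 -> 5 (moved)
  Node 4: index 3 -> 3 (same)
  Node 5: index 4 -> 6 (moved)
  Node 6: index 5 -> 4 (moved)
Nodes that changed position: 3 5 6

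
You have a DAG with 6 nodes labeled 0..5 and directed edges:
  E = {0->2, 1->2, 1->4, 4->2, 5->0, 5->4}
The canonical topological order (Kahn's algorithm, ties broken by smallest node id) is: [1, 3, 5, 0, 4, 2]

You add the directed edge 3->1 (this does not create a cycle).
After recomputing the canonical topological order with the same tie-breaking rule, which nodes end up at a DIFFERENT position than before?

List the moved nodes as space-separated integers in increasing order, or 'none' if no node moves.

Answer: 1 3

Derivation:
Old toposort: [1, 3, 5, 0, 4, 2]
Added edge 3->1
Recompute Kahn (smallest-id tiebreak):
  initial in-degrees: [1, 1, 3, 0, 2, 0]
  ready (indeg=0): [3, 5]
  pop 3: indeg[1]->0 | ready=[1, 5] | order so far=[3]
  pop 1: indeg[2]->2; indeg[4]->1 | ready=[5] | order so far=[3, 1]
  pop 5: indeg[0]->0; indeg[4]->0 | ready=[0, 4] | order so far=[3, 1, 5]
  pop 0: indeg[2]->1 | ready=[4] | order so far=[3, 1, 5, 0]
  pop 4: indeg[2]->0 | ready=[2] | order so far=[3, 1, 5, 0, 4]
  pop 2: no out-edges | ready=[] | order so far=[3, 1, 5, 0, 4, 2]
New canonical toposort: [3, 1, 5, 0, 4, 2]
Compare positions:
  Node 0: index 3 -> 3 (same)
  Node 1: index 0 -> 1 (moved)
  Node 2: index 5 -> 5 (same)
  Node 3: index 1 -> 0 (moved)
  Node 4: index 4 -> 4 (same)
  Node 5: index 2 -> 2 (same)
Nodes that changed position: 1 3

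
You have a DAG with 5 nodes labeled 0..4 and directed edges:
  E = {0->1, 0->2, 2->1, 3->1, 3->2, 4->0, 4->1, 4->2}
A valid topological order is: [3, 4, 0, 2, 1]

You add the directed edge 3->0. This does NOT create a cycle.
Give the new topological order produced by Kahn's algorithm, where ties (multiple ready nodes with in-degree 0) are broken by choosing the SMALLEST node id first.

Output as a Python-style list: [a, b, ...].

Old toposort: [3, 4, 0, 2, 1]
Added edge: 3->0
Position of 3 (0) < position of 0 (2). Old order still valid.
Run Kahn's algorithm (break ties by smallest node id):
  initial in-degrees: [2, 4, 3, 0, 0]
  ready (indeg=0): [3, 4]
  pop 3: indeg[0]->1; indeg[1]->3; indeg[2]->2 | ready=[4] | order so far=[3]
  pop 4: indeg[0]->0; indeg[1]->2; indeg[2]->1 | ready=[0] | order so far=[3, 4]
  pop 0: indeg[1]->1; indeg[2]->0 | ready=[2] | order so far=[3, 4, 0]
  pop 2: indeg[1]->0 | ready=[1] | order so far=[3, 4, 0, 2]
  pop 1: no out-edges | ready=[] | order so far=[3, 4, 0, 2, 1]
  Result: [3, 4, 0, 2, 1]

Answer: [3, 4, 0, 2, 1]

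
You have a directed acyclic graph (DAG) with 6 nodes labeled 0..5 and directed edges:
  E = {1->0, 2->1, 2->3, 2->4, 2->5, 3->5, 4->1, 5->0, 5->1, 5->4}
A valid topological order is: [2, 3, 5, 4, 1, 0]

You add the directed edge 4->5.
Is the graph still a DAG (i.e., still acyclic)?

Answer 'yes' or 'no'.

Given toposort: [2, 3, 5, 4, 1, 0]
Position of 4: index 3; position of 5: index 2
New edge 4->5: backward (u after v in old order)
Backward edge: old toposort is now invalid. Check if this creates a cycle.
Does 5 already reach 4? Reachable from 5: [0, 1, 4, 5]. YES -> cycle!
Still a DAG? no

Answer: no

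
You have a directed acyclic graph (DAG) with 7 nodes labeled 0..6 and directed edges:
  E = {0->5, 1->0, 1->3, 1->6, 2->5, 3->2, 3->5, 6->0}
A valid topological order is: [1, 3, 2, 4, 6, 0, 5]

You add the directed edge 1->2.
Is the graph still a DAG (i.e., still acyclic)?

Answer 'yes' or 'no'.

Answer: yes

Derivation:
Given toposort: [1, 3, 2, 4, 6, 0, 5]
Position of 1: index 0; position of 2: index 2
New edge 1->2: forward
Forward edge: respects the existing order. Still a DAG, same toposort still valid.
Still a DAG? yes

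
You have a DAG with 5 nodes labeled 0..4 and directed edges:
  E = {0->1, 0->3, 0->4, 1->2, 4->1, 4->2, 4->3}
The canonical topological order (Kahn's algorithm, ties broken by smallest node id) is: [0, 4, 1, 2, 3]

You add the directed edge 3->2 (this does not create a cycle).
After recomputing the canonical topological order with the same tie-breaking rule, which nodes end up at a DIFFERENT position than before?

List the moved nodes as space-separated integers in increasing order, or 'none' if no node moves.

Answer: 2 3

Derivation:
Old toposort: [0, 4, 1, 2, 3]
Added edge 3->2
Recompute Kahn (smallest-id tiebreak):
  initial in-degrees: [0, 2, 3, 2, 1]
  ready (indeg=0): [0]
  pop 0: indeg[1]->1; indeg[3]->1; indeg[4]->0 | ready=[4] | order so far=[0]
  pop 4: indeg[1]->0; indeg[2]->2; indeg[3]->0 | ready=[1, 3] | order so far=[0, 4]
  pop 1: indeg[2]->1 | ready=[3] | order so far=[0, 4, 1]
  pop 3: indeg[2]->0 | ready=[2] | order so far=[0, 4, 1, 3]
  pop 2: no out-edges | ready=[] | order so far=[0, 4, 1, 3, 2]
New canonical toposort: [0, 4, 1, 3, 2]
Compare positions:
  Node 0: index 0 -> 0 (same)
  Node 1: index 2 -> 2 (same)
  Node 2: index 3 -> 4 (moved)
  Node 3: index 4 -> 3 (moved)
  Node 4: index 1 -> 1 (same)
Nodes that changed position: 2 3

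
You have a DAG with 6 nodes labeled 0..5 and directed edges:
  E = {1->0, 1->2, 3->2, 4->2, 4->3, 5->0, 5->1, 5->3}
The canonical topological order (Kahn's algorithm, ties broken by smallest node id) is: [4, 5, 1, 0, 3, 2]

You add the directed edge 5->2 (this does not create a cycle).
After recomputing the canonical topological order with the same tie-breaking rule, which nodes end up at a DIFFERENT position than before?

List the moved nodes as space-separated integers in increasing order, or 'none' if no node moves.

Old toposort: [4, 5, 1, 0, 3, 2]
Added edge 5->2
Recompute Kahn (smallest-id tiebreak):
  initial in-degrees: [2, 1, 4, 2, 0, 0]
  ready (indeg=0): [4, 5]
  pop 4: indeg[2]->3; indeg[3]->1 | ready=[5] | order so far=[4]
  pop 5: indeg[0]->1; indeg[1]->0; indeg[2]->2; indeg[3]->0 | ready=[1, 3] | order so far=[4, 5]
  pop 1: indeg[0]->0; indeg[2]->1 | ready=[0, 3] | order so far=[4, 5, 1]
  pop 0: no out-edges | ready=[3] | order so far=[4, 5, 1, 0]
  pop 3: indeg[2]->0 | ready=[2] | order so far=[4, 5, 1, 0, 3]
  pop 2: no out-edges | ready=[] | order so far=[4, 5, 1, 0, 3, 2]
New canonical toposort: [4, 5, 1, 0, 3, 2]
Compare positions:
  Node 0: index 3 -> 3 (same)
  Node 1: index 2 -> 2 (same)
  Node 2: index 5 -> 5 (same)
  Node 3: index 4 -> 4 (same)
  Node 4: index 0 -> 0 (same)
  Node 5: index 1 -> 1 (same)
Nodes that changed position: none

Answer: none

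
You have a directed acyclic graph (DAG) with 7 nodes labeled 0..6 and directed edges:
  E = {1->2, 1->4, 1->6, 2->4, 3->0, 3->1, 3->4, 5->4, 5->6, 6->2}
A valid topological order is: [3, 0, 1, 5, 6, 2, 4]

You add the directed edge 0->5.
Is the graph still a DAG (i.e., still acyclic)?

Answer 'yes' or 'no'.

Given toposort: [3, 0, 1, 5, 6, 2, 4]
Position of 0: index 1; position of 5: index 3
New edge 0->5: forward
Forward edge: respects the existing order. Still a DAG, same toposort still valid.
Still a DAG? yes

Answer: yes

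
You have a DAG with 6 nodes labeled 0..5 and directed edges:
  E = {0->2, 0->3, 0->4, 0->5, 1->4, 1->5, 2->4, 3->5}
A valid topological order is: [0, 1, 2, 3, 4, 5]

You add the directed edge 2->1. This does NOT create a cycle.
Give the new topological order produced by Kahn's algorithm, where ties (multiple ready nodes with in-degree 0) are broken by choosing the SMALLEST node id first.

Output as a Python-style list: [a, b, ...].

Answer: [0, 2, 1, 3, 4, 5]

Derivation:
Old toposort: [0, 1, 2, 3, 4, 5]
Added edge: 2->1
Position of 2 (2) > position of 1 (1). Must reorder: 2 must now come before 1.
Run Kahn's algorithm (break ties by smallest node id):
  initial in-degrees: [0, 1, 1, 1, 3, 3]
  ready (indeg=0): [0]
  pop 0: indeg[2]->0; indeg[3]->0; indeg[4]->2; indeg[5]->2 | ready=[2, 3] | order so far=[0]
  pop 2: indeg[1]->0; indeg[4]->1 | ready=[1, 3] | order so far=[0, 2]
  pop 1: indeg[4]->0; indeg[5]->1 | ready=[3, 4] | order so far=[0, 2, 1]
  pop 3: indeg[5]->0 | ready=[4, 5] | order so far=[0, 2, 1, 3]
  pop 4: no out-edges | ready=[5] | order so far=[0, 2, 1, 3, 4]
  pop 5: no out-edges | ready=[] | order so far=[0, 2, 1, 3, 4, 5]
  Result: [0, 2, 1, 3, 4, 5]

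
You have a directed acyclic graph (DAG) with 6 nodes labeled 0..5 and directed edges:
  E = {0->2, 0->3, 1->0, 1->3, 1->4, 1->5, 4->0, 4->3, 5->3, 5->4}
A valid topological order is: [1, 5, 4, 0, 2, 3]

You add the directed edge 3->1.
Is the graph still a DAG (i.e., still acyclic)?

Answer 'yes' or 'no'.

Given toposort: [1, 5, 4, 0, 2, 3]
Position of 3: index 5; position of 1: index 0
New edge 3->1: backward (u after v in old order)
Backward edge: old toposort is now invalid. Check if this creates a cycle.
Does 1 already reach 3? Reachable from 1: [0, 1, 2, 3, 4, 5]. YES -> cycle!
Still a DAG? no

Answer: no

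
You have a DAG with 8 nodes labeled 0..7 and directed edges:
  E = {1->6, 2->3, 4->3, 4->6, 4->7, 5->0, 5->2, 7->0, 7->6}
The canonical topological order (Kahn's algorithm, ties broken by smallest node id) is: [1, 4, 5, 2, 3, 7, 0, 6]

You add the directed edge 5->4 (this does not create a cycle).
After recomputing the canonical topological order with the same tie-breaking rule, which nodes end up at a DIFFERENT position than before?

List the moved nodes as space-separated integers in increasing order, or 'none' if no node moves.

Answer: 2 4 5

Derivation:
Old toposort: [1, 4, 5, 2, 3, 7, 0, 6]
Added edge 5->4
Recompute Kahn (smallest-id tiebreak):
  initial in-degrees: [2, 0, 1, 2, 1, 0, 3, 1]
  ready (indeg=0): [1, 5]
  pop 1: indeg[6]->2 | ready=[5] | order so far=[1]
  pop 5: indeg[0]->1; indeg[2]->0; indeg[4]->0 | ready=[2, 4] | order so far=[1, 5]
  pop 2: indeg[3]->1 | ready=[4] | order so far=[1, 5, 2]
  pop 4: indeg[3]->0; indeg[6]->1; indeg[7]->0 | ready=[3, 7] | order so far=[1, 5, 2, 4]
  pop 3: no out-edges | ready=[7] | order so far=[1, 5, 2, 4, 3]
  pop 7: indeg[0]->0; indeg[6]->0 | ready=[0, 6] | order so far=[1, 5, 2, 4, 3, 7]
  pop 0: no out-edges | ready=[6] | order so far=[1, 5, 2, 4, 3, 7, 0]
  pop 6: no out-edges | ready=[] | order so far=[1, 5, 2, 4, 3, 7, 0, 6]
New canonical toposort: [1, 5, 2, 4, 3, 7, 0, 6]
Compare positions:
  Node 0: index 6 -> 6 (same)
  Node 1: index 0 -> 0 (same)
  Node 2: index 3 -> 2 (moved)
  Node 3: index 4 -> 4 (same)
  Node 4: index 1 -> 3 (moved)
  Node 5: index 2 -> 1 (moved)
  Node 6: index 7 -> 7 (same)
  Node 7: index 5 -> 5 (same)
Nodes that changed position: 2 4 5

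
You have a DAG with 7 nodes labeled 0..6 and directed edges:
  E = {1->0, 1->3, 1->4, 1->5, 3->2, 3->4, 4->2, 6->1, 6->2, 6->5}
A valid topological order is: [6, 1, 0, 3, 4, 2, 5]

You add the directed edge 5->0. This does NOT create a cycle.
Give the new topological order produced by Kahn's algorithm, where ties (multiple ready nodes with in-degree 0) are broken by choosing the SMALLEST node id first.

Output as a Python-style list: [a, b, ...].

Answer: [6, 1, 3, 4, 2, 5, 0]

Derivation:
Old toposort: [6, 1, 0, 3, 4, 2, 5]
Added edge: 5->0
Position of 5 (6) > position of 0 (2). Must reorder: 5 must now come before 0.
Run Kahn's algorithm (break ties by smallest node id):
  initial in-degrees: [2, 1, 3, 1, 2, 2, 0]
  ready (indeg=0): [6]
  pop 6: indeg[1]->0; indeg[2]->2; indeg[5]->1 | ready=[1] | order so far=[6]
  pop 1: indeg[0]->1; indeg[3]->0; indeg[4]->1; indeg[5]->0 | ready=[3, 5] | order so far=[6, 1]
  pop 3: indeg[2]->1; indeg[4]->0 | ready=[4, 5] | order so far=[6, 1, 3]
  pop 4: indeg[2]->0 | ready=[2, 5] | order so far=[6, 1, 3, 4]
  pop 2: no out-edges | ready=[5] | order so far=[6, 1, 3, 4, 2]
  pop 5: indeg[0]->0 | ready=[0] | order so far=[6, 1, 3, 4, 2, 5]
  pop 0: no out-edges | ready=[] | order so far=[6, 1, 3, 4, 2, 5, 0]
  Result: [6, 1, 3, 4, 2, 5, 0]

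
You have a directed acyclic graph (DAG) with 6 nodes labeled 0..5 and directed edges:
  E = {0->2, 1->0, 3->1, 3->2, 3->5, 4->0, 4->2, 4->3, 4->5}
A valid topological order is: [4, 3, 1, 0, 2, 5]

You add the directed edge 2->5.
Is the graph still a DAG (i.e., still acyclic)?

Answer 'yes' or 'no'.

Given toposort: [4, 3, 1, 0, 2, 5]
Position of 2: index 4; position of 5: index 5
New edge 2->5: forward
Forward edge: respects the existing order. Still a DAG, same toposort still valid.
Still a DAG? yes

Answer: yes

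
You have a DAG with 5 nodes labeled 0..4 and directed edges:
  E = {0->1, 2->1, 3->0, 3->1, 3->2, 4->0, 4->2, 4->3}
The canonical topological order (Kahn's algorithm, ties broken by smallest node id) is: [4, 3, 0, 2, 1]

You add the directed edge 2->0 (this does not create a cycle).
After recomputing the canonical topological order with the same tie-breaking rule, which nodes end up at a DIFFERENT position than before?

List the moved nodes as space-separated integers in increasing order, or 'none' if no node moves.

Old toposort: [4, 3, 0, 2, 1]
Added edge 2->0
Recompute Kahn (smallest-id tiebreak):
  initial in-degrees: [3, 3, 2, 1, 0]
  ready (indeg=0): [4]
  pop 4: indeg[0]->2; indeg[2]->1; indeg[3]->0 | ready=[3] | order so far=[4]
  pop 3: indeg[0]->1; indeg[1]->2; indeg[2]->0 | ready=[2] | order so far=[4, 3]
  pop 2: indeg[0]->0; indeg[1]->1 | ready=[0] | order so far=[4, 3, 2]
  pop 0: indeg[1]->0 | ready=[1] | order so far=[4, 3, 2, 0]
  pop 1: no out-edges | ready=[] | order so far=[4, 3, 2, 0, 1]
New canonical toposort: [4, 3, 2, 0, 1]
Compare positions:
  Node 0: index 2 -> 3 (moved)
  Node 1: index 4 -> 4 (same)
  Node 2: index 3 -> 2 (moved)
  Node 3: index 1 -> 1 (same)
  Node 4: index 0 -> 0 (same)
Nodes that changed position: 0 2

Answer: 0 2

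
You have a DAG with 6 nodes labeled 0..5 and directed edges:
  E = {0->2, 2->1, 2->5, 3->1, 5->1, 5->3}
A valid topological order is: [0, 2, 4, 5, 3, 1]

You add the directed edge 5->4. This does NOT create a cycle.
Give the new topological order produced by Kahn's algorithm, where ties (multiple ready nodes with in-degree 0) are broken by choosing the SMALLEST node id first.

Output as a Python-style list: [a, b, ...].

Answer: [0, 2, 5, 3, 1, 4]

Derivation:
Old toposort: [0, 2, 4, 5, 3, 1]
Added edge: 5->4
Position of 5 (3) > position of 4 (2). Must reorder: 5 must now come before 4.
Run Kahn's algorithm (break ties by smallest node id):
  initial in-degrees: [0, 3, 1, 1, 1, 1]
  ready (indeg=0): [0]
  pop 0: indeg[2]->0 | ready=[2] | order so far=[0]
  pop 2: indeg[1]->2; indeg[5]->0 | ready=[5] | order so far=[0, 2]
  pop 5: indeg[1]->1; indeg[3]->0; indeg[4]->0 | ready=[3, 4] | order so far=[0, 2, 5]
  pop 3: indeg[1]->0 | ready=[1, 4] | order so far=[0, 2, 5, 3]
  pop 1: no out-edges | ready=[4] | order so far=[0, 2, 5, 3, 1]
  pop 4: no out-edges | ready=[] | order so far=[0, 2, 5, 3, 1, 4]
  Result: [0, 2, 5, 3, 1, 4]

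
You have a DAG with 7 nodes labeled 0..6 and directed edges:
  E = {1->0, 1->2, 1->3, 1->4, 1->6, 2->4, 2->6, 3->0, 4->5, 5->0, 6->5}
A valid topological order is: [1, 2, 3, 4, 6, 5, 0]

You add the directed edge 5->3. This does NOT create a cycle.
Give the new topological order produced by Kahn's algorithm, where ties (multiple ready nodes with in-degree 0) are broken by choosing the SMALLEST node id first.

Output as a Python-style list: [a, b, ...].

Answer: [1, 2, 4, 6, 5, 3, 0]

Derivation:
Old toposort: [1, 2, 3, 4, 6, 5, 0]
Added edge: 5->3
Position of 5 (5) > position of 3 (2). Must reorder: 5 must now come before 3.
Run Kahn's algorithm (break ties by smallest node id):
  initial in-degrees: [3, 0, 1, 2, 2, 2, 2]
  ready (indeg=0): [1]
  pop 1: indeg[0]->2; indeg[2]->0; indeg[3]->1; indeg[4]->1; indeg[6]->1 | ready=[2] | order so far=[1]
  pop 2: indeg[4]->0; indeg[6]->0 | ready=[4, 6] | order so far=[1, 2]
  pop 4: indeg[5]->1 | ready=[6] | order so far=[1, 2, 4]
  pop 6: indeg[5]->0 | ready=[5] | order so far=[1, 2, 4, 6]
  pop 5: indeg[0]->1; indeg[3]->0 | ready=[3] | order so far=[1, 2, 4, 6, 5]
  pop 3: indeg[0]->0 | ready=[0] | order so far=[1, 2, 4, 6, 5, 3]
  pop 0: no out-edges | ready=[] | order so far=[1, 2, 4, 6, 5, 3, 0]
  Result: [1, 2, 4, 6, 5, 3, 0]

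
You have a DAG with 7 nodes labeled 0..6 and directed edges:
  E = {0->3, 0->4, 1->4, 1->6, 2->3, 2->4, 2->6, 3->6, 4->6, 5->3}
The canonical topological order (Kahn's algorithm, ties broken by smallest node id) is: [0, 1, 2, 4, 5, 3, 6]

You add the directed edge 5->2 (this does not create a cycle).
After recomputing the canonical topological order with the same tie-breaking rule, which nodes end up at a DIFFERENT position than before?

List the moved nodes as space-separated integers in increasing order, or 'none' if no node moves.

Old toposort: [0, 1, 2, 4, 5, 3, 6]
Added edge 5->2
Recompute Kahn (smallest-id tiebreak):
  initial in-degrees: [0, 0, 1, 3, 3, 0, 4]
  ready (indeg=0): [0, 1, 5]
  pop 0: indeg[3]->2; indeg[4]->2 | ready=[1, 5] | order so far=[0]
  pop 1: indeg[4]->1; indeg[6]->3 | ready=[5] | order so far=[0, 1]
  pop 5: indeg[2]->0; indeg[3]->1 | ready=[2] | order so far=[0, 1, 5]
  pop 2: indeg[3]->0; indeg[4]->0; indeg[6]->2 | ready=[3, 4] | order so far=[0, 1, 5, 2]
  pop 3: indeg[6]->1 | ready=[4] | order so far=[0, 1, 5, 2, 3]
  pop 4: indeg[6]->0 | ready=[6] | order so far=[0, 1, 5, 2, 3, 4]
  pop 6: no out-edges | ready=[] | order so far=[0, 1, 5, 2, 3, 4, 6]
New canonical toposort: [0, 1, 5, 2, 3, 4, 6]
Compare positions:
  Node 0: index 0 -> 0 (same)
  Node 1: index 1 -> 1 (same)
  Node 2: index 2 -> 3 (moved)
  Node 3: index 5 -> 4 (moved)
  Node 4: index 3 -> 5 (moved)
  Node 5: index 4 -> 2 (moved)
  Node 6: index 6 -> 6 (same)
Nodes that changed position: 2 3 4 5

Answer: 2 3 4 5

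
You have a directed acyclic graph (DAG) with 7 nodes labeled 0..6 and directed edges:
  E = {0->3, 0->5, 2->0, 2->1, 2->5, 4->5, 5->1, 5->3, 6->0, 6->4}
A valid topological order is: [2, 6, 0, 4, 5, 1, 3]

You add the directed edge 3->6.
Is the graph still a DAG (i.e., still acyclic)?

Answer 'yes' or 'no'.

Answer: no

Derivation:
Given toposort: [2, 6, 0, 4, 5, 1, 3]
Position of 3: index 6; position of 6: index 1
New edge 3->6: backward (u after v in old order)
Backward edge: old toposort is now invalid. Check if this creates a cycle.
Does 6 already reach 3? Reachable from 6: [0, 1, 3, 4, 5, 6]. YES -> cycle!
Still a DAG? no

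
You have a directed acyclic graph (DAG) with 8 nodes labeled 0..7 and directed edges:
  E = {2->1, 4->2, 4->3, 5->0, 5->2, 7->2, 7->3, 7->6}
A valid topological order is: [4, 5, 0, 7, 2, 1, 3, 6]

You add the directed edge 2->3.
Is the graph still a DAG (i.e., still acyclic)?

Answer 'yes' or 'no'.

Given toposort: [4, 5, 0, 7, 2, 1, 3, 6]
Position of 2: index 4; position of 3: index 6
New edge 2->3: forward
Forward edge: respects the existing order. Still a DAG, same toposort still valid.
Still a DAG? yes

Answer: yes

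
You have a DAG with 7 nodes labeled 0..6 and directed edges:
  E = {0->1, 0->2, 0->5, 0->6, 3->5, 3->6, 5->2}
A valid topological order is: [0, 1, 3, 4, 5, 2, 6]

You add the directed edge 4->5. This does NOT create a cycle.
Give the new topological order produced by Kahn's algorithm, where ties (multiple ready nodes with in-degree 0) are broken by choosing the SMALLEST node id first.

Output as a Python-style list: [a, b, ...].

Old toposort: [0, 1, 3, 4, 5, 2, 6]
Added edge: 4->5
Position of 4 (3) < position of 5 (4). Old order still valid.
Run Kahn's algorithm (break ties by smallest node id):
  initial in-degrees: [0, 1, 2, 0, 0, 3, 2]
  ready (indeg=0): [0, 3, 4]
  pop 0: indeg[1]->0; indeg[2]->1; indeg[5]->2; indeg[6]->1 | ready=[1, 3, 4] | order so far=[0]
  pop 1: no out-edges | ready=[3, 4] | order so far=[0, 1]
  pop 3: indeg[5]->1; indeg[6]->0 | ready=[4, 6] | order so far=[0, 1, 3]
  pop 4: indeg[5]->0 | ready=[5, 6] | order so far=[0, 1, 3, 4]
  pop 5: indeg[2]->0 | ready=[2, 6] | order so far=[0, 1, 3, 4, 5]
  pop 2: no out-edges | ready=[6] | order so far=[0, 1, 3, 4, 5, 2]
  pop 6: no out-edges | ready=[] | order so far=[0, 1, 3, 4, 5, 2, 6]
  Result: [0, 1, 3, 4, 5, 2, 6]

Answer: [0, 1, 3, 4, 5, 2, 6]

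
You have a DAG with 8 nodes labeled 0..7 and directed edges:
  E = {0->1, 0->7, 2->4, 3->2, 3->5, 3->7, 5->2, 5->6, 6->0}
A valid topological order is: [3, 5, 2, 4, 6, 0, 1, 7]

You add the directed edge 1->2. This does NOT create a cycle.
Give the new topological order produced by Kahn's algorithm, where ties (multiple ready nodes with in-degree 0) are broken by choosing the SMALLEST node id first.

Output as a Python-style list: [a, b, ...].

Answer: [3, 5, 6, 0, 1, 2, 4, 7]

Derivation:
Old toposort: [3, 5, 2, 4, 6, 0, 1, 7]
Added edge: 1->2
Position of 1 (6) > position of 2 (2). Must reorder: 1 must now come before 2.
Run Kahn's algorithm (break ties by smallest node id):
  initial in-degrees: [1, 1, 3, 0, 1, 1, 1, 2]
  ready (indeg=0): [3]
  pop 3: indeg[2]->2; indeg[5]->0; indeg[7]->1 | ready=[5] | order so far=[3]
  pop 5: indeg[2]->1; indeg[6]->0 | ready=[6] | order so far=[3, 5]
  pop 6: indeg[0]->0 | ready=[0] | order so far=[3, 5, 6]
  pop 0: indeg[1]->0; indeg[7]->0 | ready=[1, 7] | order so far=[3, 5, 6, 0]
  pop 1: indeg[2]->0 | ready=[2, 7] | order so far=[3, 5, 6, 0, 1]
  pop 2: indeg[4]->0 | ready=[4, 7] | order so far=[3, 5, 6, 0, 1, 2]
  pop 4: no out-edges | ready=[7] | order so far=[3, 5, 6, 0, 1, 2, 4]
  pop 7: no out-edges | ready=[] | order so far=[3, 5, 6, 0, 1, 2, 4, 7]
  Result: [3, 5, 6, 0, 1, 2, 4, 7]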